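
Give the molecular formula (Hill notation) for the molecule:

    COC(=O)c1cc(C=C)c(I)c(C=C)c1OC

Heavy atoms from the SMILES: 13 C, 1 I, 3 O.
Implicit hydrogens by atom environment:
  5 × C (aromatic): no H
  3 × O: no H
  2 × C: 3 H each → 6
  2 × C: 2 H each → 4
  2 × C: 1 H each → 2
  1 × C (aromatic): 1 H
  1 × C: no H
  1 × I: no H
  Total hydrogens = 13.
Molecular formula: C13H13IO3

C13H13IO3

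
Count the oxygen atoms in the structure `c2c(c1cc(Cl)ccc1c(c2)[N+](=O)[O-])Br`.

2

The symbol for oxygen appears 2 times in the SMILES.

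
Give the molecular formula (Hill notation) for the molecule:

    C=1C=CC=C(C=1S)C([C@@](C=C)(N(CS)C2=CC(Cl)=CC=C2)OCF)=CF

Heavy atoms from the SMILES: 19 C, 1 Cl, 2 F, 1 N, 1 O, 2 S.
Implicit hydrogens by atom environment:
  8 × C (aromatic): 1 H each → 8
  4 × C (aromatic): no H
  3 × C: 2 H each → 6
  2 × C: 1 H each → 2
  2 × C: no H
  2 × F: no H
  2 × S: 1 H each → 2
  1 × Cl: no H
  1 × N: no H
  1 × O: no H
  Total hydrogens = 18.
Molecular formula: C19H18ClF2NOS2

C19H18ClF2NOS2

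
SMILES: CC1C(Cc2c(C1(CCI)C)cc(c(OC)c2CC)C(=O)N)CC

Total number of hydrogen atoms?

Hydrogens are implicit in SMILES; fill each atom to its normal valence:
  5 × C: 3 H each → 15
  5 × C: 2 H each → 10
  5 × C (aromatic): no H
  2 × C: 1 H each → 2
  2 × C: no H
  2 × O: no H
  1 × C (aromatic): 1 H
  1 × I: no H
  1 × N: 2 H
  Total hydrogens = 30.

30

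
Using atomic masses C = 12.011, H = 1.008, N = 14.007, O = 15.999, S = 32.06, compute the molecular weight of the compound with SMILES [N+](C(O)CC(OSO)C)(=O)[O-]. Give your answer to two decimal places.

183.18

Molecular formula: C4H9NO5S.
M = 4×12.011 + 9×1.008 + 1×14.007 + 5×15.999 + 1×32.06 = 183.18 g/mol.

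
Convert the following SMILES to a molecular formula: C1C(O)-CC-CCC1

Heavy atoms from the SMILES: 7 C, 1 O.
Implicit hydrogens by atom environment:
  6 × C: 2 H each → 12
  1 × C: 1 H
  1 × O: 1 H
  Total hydrogens = 14.
Molecular formula: C7H14O

C7H14O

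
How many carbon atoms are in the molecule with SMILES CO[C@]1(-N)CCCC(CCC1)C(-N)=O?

The symbol for carbon appears 10 times in the SMILES.

10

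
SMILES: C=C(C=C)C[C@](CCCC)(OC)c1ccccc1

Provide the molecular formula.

Heavy atoms from the SMILES: 17 C, 1 O.
Implicit hydrogens by atom environment:
  6 × C: 2 H each → 12
  5 × C (aromatic): 1 H each → 5
  2 × C: 3 H each → 6
  2 × C: no H
  1 × C: 1 H
  1 × C (aromatic): no H
  1 × O: no H
  Total hydrogens = 24.
Molecular formula: C17H24O

C17H24O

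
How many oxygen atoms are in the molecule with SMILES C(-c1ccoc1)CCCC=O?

2

The symbol for oxygen appears 2 times in the SMILES.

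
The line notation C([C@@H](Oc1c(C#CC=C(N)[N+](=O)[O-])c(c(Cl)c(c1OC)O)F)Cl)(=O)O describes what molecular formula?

Heavy atoms from the SMILES: 13 C, 2 Cl, 1 F, 2 N, 7 O.
Implicit hydrogens by atom environment:
  6 × C (aromatic): no H
  4 × C: no H
  4 × O: no H
  2 × C: 1 H each → 2
  2 × Cl: no H
  2 × O: 1 H each → 2
  1 × C: 3 H
  1 × F: no H
  1 × N: 2 H
  1 × N (charge +1): no H
  1 × O (charge -1): no H
  Total hydrogens = 9.
Molecular formula: C13H9Cl2FN2O7

C13H9Cl2FN2O7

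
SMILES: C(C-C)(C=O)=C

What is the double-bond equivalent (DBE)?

2

Molecular formula from the SMILES: C5H8O.
DoU = (2C + 2 + N − H − X)/2 = (2·5 + 2 + 0 − 8 − 0)/2 = 4/2 = 2.
(Structurally: 0 ring(s) + 2 π bond(s) = 2.)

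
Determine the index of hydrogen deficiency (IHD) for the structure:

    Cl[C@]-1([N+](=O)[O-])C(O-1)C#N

4

Molecular formula from the SMILES: C3HClN2O3.
DoU = (2C + 2 + N − H − X)/2 = (2·3 + 2 + 2 − 1 − 1)/2 = 8/2 = 4.
(Structurally: 1 ring(s) + 3 π bond(s) = 4.)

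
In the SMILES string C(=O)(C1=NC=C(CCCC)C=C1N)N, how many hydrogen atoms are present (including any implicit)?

Hydrogens are implicit in SMILES; fill each atom to its normal valence:
  3 × C: 2 H each → 6
  3 × C (aromatic): no H
  2 × C (aromatic): 1 H each → 2
  2 × N: 2 H each → 4
  1 × C: 3 H
  1 × C: no H
  1 × N (aromatic): no H
  1 × O: no H
  Total hydrogens = 15.

15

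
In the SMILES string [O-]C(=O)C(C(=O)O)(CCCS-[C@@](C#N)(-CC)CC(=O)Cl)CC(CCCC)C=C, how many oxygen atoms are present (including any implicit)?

The symbol for oxygen appears 5 times in the SMILES.

5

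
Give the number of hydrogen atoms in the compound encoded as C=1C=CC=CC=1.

6

Hydrogens are implicit in SMILES; fill each atom to its normal valence:
  6 × C (aromatic): 1 H each → 6
  Total hydrogens = 6.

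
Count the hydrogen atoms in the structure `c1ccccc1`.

6

Hydrogens are implicit in SMILES; fill each atom to its normal valence:
  6 × C (aromatic): 1 H each → 6
  Total hydrogens = 6.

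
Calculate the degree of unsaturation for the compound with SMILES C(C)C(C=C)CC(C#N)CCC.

3

Molecular formula from the SMILES: C11H19N.
DoU = (2C + 2 + N − H − X)/2 = (2·11 + 2 + 1 − 19 − 0)/2 = 6/2 = 3.
(Structurally: 0 ring(s) + 3 π bond(s) = 3.)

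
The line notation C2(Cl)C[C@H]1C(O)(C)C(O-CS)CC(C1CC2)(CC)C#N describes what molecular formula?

C15H24ClNO2S

Heavy atoms from the SMILES: 15 C, 1 Cl, 1 N, 2 O, 1 S.
Implicit hydrogens by atom environment:
  6 × C: 2 H each → 12
  4 × C: 1 H each → 4
  3 × C: no H
  2 × C: 3 H each → 6
  1 × Cl: no H
  1 × N: no H
  1 × O: 1 H
  1 × O: no H
  1 × S: 1 H
  Total hydrogens = 24.
Molecular formula: C15H24ClNO2S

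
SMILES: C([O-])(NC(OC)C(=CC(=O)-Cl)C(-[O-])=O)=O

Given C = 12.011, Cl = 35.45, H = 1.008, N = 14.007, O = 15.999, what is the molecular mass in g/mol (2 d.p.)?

235.58

Molecular formula: [C7H6ClNO6]2-.
M = 7×12.011 + 1×35.45 + 6×1.008 + 1×14.007 + 6×15.999 = 235.58 g/mol.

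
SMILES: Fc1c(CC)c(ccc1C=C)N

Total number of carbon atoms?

The symbol for carbon appears 10 times in the SMILES. Lowercase c denotes aromatic carbon and counts toward C.

10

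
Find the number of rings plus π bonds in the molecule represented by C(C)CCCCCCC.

0

Molecular formula from the SMILES: C9H20.
DoU = (2C + 2 + N − H − X)/2 = (2·9 + 2 + 0 − 20 − 0)/2 = 0/2 = 0.
(Structurally: 0 ring(s) + 0 π bond(s) = 0.)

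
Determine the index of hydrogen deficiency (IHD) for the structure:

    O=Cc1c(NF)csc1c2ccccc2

8

Molecular formula from the SMILES: C11H8FNOS.
DoU = (2C + 2 + N − H − X)/2 = (2·11 + 2 + 1 − 8 − 1)/2 = 16/2 = 8.
(Structurally: 2 ring(s) + 6 π bond(s) = 8.)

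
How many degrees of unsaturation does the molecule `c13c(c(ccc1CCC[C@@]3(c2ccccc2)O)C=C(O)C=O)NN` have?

11

Molecular formula from the SMILES: C19H20N2O3.
DoU = (2C + 2 + N − H − X)/2 = (2·19 + 2 + 2 − 20 − 0)/2 = 22/2 = 11.
(Structurally: 3 ring(s) + 8 π bond(s) = 11.)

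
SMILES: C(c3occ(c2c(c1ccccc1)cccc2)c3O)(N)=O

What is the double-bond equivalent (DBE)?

12

Molecular formula from the SMILES: C17H13NO3.
DoU = (2C + 2 + N − H − X)/2 = (2·17 + 2 + 1 − 13 − 0)/2 = 24/2 = 12.
(Structurally: 3 ring(s) + 9 π bond(s) = 12.)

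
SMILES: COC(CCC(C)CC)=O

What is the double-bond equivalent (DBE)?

1

Molecular formula from the SMILES: C8H16O2.
DoU = (2C + 2 + N − H − X)/2 = (2·8 + 2 + 0 − 16 − 0)/2 = 2/2 = 1.
(Structurally: 0 ring(s) + 1 π bond(s) = 1.)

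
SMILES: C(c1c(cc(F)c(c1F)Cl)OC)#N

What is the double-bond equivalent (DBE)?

6

Molecular formula from the SMILES: C8H4ClF2NO.
DoU = (2C + 2 + N − H − X)/2 = (2·8 + 2 + 1 − 4 − 3)/2 = 12/2 = 6.
(Structurally: 1 ring(s) + 5 π bond(s) = 6.)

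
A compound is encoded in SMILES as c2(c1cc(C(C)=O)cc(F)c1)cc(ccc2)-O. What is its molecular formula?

C14H11FO2

Heavy atoms from the SMILES: 14 C, 1 F, 2 O.
Implicit hydrogens by atom environment:
  7 × C (aromatic): 1 H each → 7
  5 × C (aromatic): no H
  1 × C: 3 H
  1 × C: no H
  1 × F: no H
  1 × O: 1 H
  1 × O: no H
  Total hydrogens = 11.
Molecular formula: C14H11FO2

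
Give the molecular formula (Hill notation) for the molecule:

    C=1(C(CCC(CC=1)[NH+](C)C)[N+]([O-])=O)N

Heavy atoms from the SMILES: 9 C, 3 N, 2 O.
Implicit hydrogens by atom environment:
  3 × C: 2 H each → 6
  3 × C: 1 H each → 3
  2 × C: 3 H each → 6
  1 × C: no H
  1 × N: 2 H
  1 × N (charge +1): 1 H
  1 × N (charge +1): no H
  1 × O: no H
  1 × O (charge -1): no H
  Total hydrogens = 18.
Net charge +1.
Molecular formula: C9H18N3O2+

C9H18N3O2+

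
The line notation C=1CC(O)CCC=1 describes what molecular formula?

C6H10O

Heavy atoms from the SMILES: 6 C, 1 O.
Implicit hydrogens by atom environment:
  3 × C: 2 H each → 6
  3 × C: 1 H each → 3
  1 × O: 1 H
  Total hydrogens = 10.
Molecular formula: C6H10O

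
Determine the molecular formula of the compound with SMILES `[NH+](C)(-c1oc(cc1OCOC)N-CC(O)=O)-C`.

C10H17N2O5+

Heavy atoms from the SMILES: 10 C, 2 N, 5 O.
Implicit hydrogens by atom environment:
  3 × C: 3 H each → 9
  3 × C (aromatic): no H
  3 × O: no H
  2 × C: 2 H each → 4
  1 × C (aromatic): 1 H
  1 × C: no H
  1 × N (charge +1): 1 H
  1 × N: 1 H
  1 × O: 1 H
  1 × O (aromatic): no H
  Total hydrogens = 17.
Net charge +1.
Molecular formula: C10H17N2O5+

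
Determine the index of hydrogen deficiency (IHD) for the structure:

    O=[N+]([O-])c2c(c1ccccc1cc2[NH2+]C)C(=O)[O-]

9

Molecular formula from the SMILES: C12H10N2O4.
DoU = (2C + 2 + N − H − X)/2 = (2·12 + 2 + 2 − 10 − 0)/2 = 18/2 = 9.
(Structurally: 2 ring(s) + 7 π bond(s) = 9.)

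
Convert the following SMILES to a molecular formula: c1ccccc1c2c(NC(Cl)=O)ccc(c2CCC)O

C16H16ClNO2

Heavy atoms from the SMILES: 16 C, 1 Cl, 1 N, 2 O.
Implicit hydrogens by atom environment:
  7 × C (aromatic): 1 H each → 7
  5 × C (aromatic): no H
  2 × C: 2 H each → 4
  1 × C: 3 H
  1 × C: no H
  1 × Cl: no H
  1 × N: 1 H
  1 × O: 1 H
  1 × O: no H
  Total hydrogens = 16.
Molecular formula: C16H16ClNO2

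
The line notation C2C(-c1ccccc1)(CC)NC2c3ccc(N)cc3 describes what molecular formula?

C17H20N2

Heavy atoms from the SMILES: 17 C, 2 N.
Implicit hydrogens by atom environment:
  9 × C (aromatic): 1 H each → 9
  3 × C (aromatic): no H
  2 × C: 2 H each → 4
  1 × C: 3 H
  1 × C: 1 H
  1 × C: no H
  1 × N: 2 H
  1 × N: 1 H
  Total hydrogens = 20.
Molecular formula: C17H20N2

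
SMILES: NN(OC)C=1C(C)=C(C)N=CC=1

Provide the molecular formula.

Heavy atoms from the SMILES: 8 C, 3 N, 1 O.
Implicit hydrogens by atom environment:
  3 × C: 3 H each → 9
  3 × C (aromatic): no H
  2 × C (aromatic): 1 H each → 2
  1 × N: 2 H
  1 × N (aromatic): no H
  1 × N: no H
  1 × O: no H
  Total hydrogens = 13.
Molecular formula: C8H13N3O

C8H13N3O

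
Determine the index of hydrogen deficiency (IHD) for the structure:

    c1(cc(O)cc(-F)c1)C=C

5

Molecular formula from the SMILES: C8H7FO.
DoU = (2C + 2 + N − H − X)/2 = (2·8 + 2 + 0 − 7 − 1)/2 = 10/2 = 5.
(Structurally: 1 ring(s) + 4 π bond(s) = 5.)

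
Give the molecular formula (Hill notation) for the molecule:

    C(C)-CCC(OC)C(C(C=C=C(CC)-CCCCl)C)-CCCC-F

C21H38ClFO

Heavy atoms from the SMILES: 21 C, 1 Cl, 1 F, 1 O.
Implicit hydrogens by atom environment:
  11 × C: 2 H each → 22
  4 × C: 3 H each → 12
  4 × C: 1 H each → 4
  2 × C: no H
  1 × Cl: no H
  1 × F: no H
  1 × O: no H
  Total hydrogens = 38.
Molecular formula: C21H38ClFO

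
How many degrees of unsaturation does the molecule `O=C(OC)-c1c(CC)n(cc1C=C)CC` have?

5

Molecular formula from the SMILES: C12H17NO2.
DoU = (2C + 2 + N − H − X)/2 = (2·12 + 2 + 1 − 17 − 0)/2 = 10/2 = 5.
(Structurally: 1 ring(s) + 4 π bond(s) = 5.)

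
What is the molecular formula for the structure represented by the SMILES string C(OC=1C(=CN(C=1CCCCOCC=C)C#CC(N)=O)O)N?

Heavy atoms from the SMILES: 15 C, 3 N, 4 O.
Implicit hydrogens by atom environment:
  7 × C: 2 H each → 14
  3 × C (aromatic): no H
  3 × C: no H
  3 × O: no H
  2 × N: 2 H each → 4
  1 × C (aromatic): 1 H
  1 × C: 1 H
  1 × N (aromatic): no H
  1 × O: 1 H
  Total hydrogens = 21.
Molecular formula: C15H21N3O4

C15H21N3O4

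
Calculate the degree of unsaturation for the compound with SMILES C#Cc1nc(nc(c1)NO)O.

6

Molecular formula from the SMILES: C6H5N3O2.
DoU = (2C + 2 + N − H − X)/2 = (2·6 + 2 + 3 − 5 − 0)/2 = 12/2 = 6.
(Structurally: 1 ring(s) + 5 π bond(s) = 6.)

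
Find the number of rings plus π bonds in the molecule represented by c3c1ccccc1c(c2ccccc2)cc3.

Molecular formula from the SMILES: C16H12.
DoU = (2C + 2 + N − H − X)/2 = (2·16 + 2 + 0 − 12 − 0)/2 = 22/2 = 11.
(Structurally: 3 ring(s) + 8 π bond(s) = 11.)

11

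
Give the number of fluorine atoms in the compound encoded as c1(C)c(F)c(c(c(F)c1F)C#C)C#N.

3

The symbol for fluorine appears 3 times in the SMILES.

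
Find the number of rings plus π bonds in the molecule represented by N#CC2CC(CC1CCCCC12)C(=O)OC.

5

Molecular formula from the SMILES: C13H19NO2.
DoU = (2C + 2 + N − H − X)/2 = (2·13 + 2 + 1 − 19 − 0)/2 = 10/2 = 5.
(Structurally: 2 ring(s) + 3 π bond(s) = 5.)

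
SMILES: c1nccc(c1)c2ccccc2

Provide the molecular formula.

Heavy atoms from the SMILES: 11 C, 1 N.
Implicit hydrogens by atom environment:
  9 × C (aromatic): 1 H each → 9
  2 × C (aromatic): no H
  1 × N (aromatic): no H
  Total hydrogens = 9.
Molecular formula: C11H9N

C11H9N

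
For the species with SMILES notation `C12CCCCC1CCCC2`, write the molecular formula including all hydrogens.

C10H18

Heavy atoms from the SMILES: 10 C.
Implicit hydrogens by atom environment:
  8 × C: 2 H each → 16
  2 × C: 1 H each → 2
  Total hydrogens = 18.
Molecular formula: C10H18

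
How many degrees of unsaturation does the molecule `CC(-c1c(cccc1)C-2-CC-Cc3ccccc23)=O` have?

10

Molecular formula from the SMILES: C18H18O.
DoU = (2C + 2 + N − H − X)/2 = (2·18 + 2 + 0 − 18 − 0)/2 = 20/2 = 10.
(Structurally: 3 ring(s) + 7 π bond(s) = 10.)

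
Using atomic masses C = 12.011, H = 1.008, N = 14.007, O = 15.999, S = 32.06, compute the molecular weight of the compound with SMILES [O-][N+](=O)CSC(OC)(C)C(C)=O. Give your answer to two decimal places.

Molecular formula: C6H11NO4S.
M = 6×12.011 + 11×1.008 + 1×14.007 + 4×15.999 + 1×32.06 = 193.22 g/mol.

193.22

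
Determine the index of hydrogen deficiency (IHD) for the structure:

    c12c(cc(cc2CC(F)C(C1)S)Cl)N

5

Molecular formula from the SMILES: C10H11ClFNS.
DoU = (2C + 2 + N − H − X)/2 = (2·10 + 2 + 1 − 11 − 2)/2 = 10/2 = 5.
(Structurally: 2 ring(s) + 3 π bond(s) = 5.)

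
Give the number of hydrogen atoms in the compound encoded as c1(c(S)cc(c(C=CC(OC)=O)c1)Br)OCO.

11

Hydrogens are implicit in SMILES; fill each atom to its normal valence:
  4 × C (aromatic): no H
  3 × O: no H
  2 × C (aromatic): 1 H each → 2
  2 × C: 1 H each → 2
  1 × Br: no H
  1 × C: 3 H
  1 × C: 2 H
  1 × C: no H
  1 × O: 1 H
  1 × S: 1 H
  Total hydrogens = 11.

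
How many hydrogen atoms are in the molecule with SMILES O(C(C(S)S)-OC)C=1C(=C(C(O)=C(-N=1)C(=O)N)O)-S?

Hydrogens are implicit in SMILES; fill each atom to its normal valence:
  5 × C (aromatic): no H
  3 × O: no H
  3 × S: 1 H each → 3
  2 × C: 1 H each → 2
  2 × O: 1 H each → 2
  1 × C: 3 H
  1 × C: no H
  1 × N: 2 H
  1 × N (aromatic): no H
  Total hydrogens = 12.

12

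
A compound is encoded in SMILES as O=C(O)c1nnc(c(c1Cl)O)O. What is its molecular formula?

Heavy atoms from the SMILES: 5 C, 1 Cl, 2 N, 4 O.
Implicit hydrogens by atom environment:
  4 × C (aromatic): no H
  3 × O: 1 H each → 3
  2 × N (aromatic): no H
  1 × C: no H
  1 × Cl: no H
  1 × O: no H
  Total hydrogens = 3.
Molecular formula: C5H3ClN2O4

C5H3ClN2O4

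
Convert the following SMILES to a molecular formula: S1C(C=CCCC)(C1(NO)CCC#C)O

C11H17NO2S

Heavy atoms from the SMILES: 11 C, 1 N, 2 O, 1 S.
Implicit hydrogens by atom environment:
  4 × C: 2 H each → 8
  3 × C: 1 H each → 3
  3 × C: no H
  2 × O: 1 H each → 2
  1 × C: 3 H
  1 × N: 1 H
  1 × S: no H
  Total hydrogens = 17.
Molecular formula: C11H17NO2S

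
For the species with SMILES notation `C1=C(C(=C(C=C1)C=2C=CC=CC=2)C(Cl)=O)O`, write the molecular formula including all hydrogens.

C13H9ClO2

Heavy atoms from the SMILES: 13 C, 1 Cl, 2 O.
Implicit hydrogens by atom environment:
  8 × C (aromatic): 1 H each → 8
  4 × C (aromatic): no H
  1 × C: no H
  1 × Cl: no H
  1 × O: 1 H
  1 × O: no H
  Total hydrogens = 9.
Molecular formula: C13H9ClO2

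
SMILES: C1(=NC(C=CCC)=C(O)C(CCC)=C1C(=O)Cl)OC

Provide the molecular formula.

C14H18ClNO3

Heavy atoms from the SMILES: 14 C, 1 Cl, 1 N, 3 O.
Implicit hydrogens by atom environment:
  5 × C (aromatic): no H
  3 × C: 3 H each → 9
  3 × C: 2 H each → 6
  2 × C: 1 H each → 2
  2 × O: no H
  1 × C: no H
  1 × Cl: no H
  1 × N (aromatic): no H
  1 × O: 1 H
  Total hydrogens = 18.
Molecular formula: C14H18ClNO3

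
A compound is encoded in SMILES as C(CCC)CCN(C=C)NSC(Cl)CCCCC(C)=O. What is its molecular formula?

Heavy atoms from the SMILES: 15 C, 1 Cl, 2 N, 1 O, 1 S.
Implicit hydrogens by atom environment:
  10 × C: 2 H each → 20
  2 × C: 3 H each → 6
  2 × C: 1 H each → 2
  1 × C: no H
  1 × Cl: no H
  1 × N: 1 H
  1 × N: no H
  1 × O: no H
  1 × S: no H
  Total hydrogens = 29.
Molecular formula: C15H29ClN2OS

C15H29ClN2OS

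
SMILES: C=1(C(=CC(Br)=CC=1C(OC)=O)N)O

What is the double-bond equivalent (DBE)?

Molecular formula from the SMILES: C8H8BrNO3.
DoU = (2C + 2 + N − H − X)/2 = (2·8 + 2 + 1 − 8 − 1)/2 = 10/2 = 5.
(Structurally: 1 ring(s) + 4 π bond(s) = 5.)

5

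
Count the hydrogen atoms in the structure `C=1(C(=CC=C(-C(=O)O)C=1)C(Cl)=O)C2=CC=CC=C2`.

9

Hydrogens are implicit in SMILES; fill each atom to its normal valence:
  8 × C (aromatic): 1 H each → 8
  4 × C (aromatic): no H
  2 × C: no H
  2 × O: no H
  1 × Cl: no H
  1 × O: 1 H
  Total hydrogens = 9.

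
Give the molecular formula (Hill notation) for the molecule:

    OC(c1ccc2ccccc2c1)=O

C11H8O2

Heavy atoms from the SMILES: 11 C, 2 O.
Implicit hydrogens by atom environment:
  7 × C (aromatic): 1 H each → 7
  3 × C (aromatic): no H
  1 × C: no H
  1 × O: 1 H
  1 × O: no H
  Total hydrogens = 8.
Molecular formula: C11H8O2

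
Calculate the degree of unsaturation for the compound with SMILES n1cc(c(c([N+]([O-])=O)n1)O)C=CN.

6

Molecular formula from the SMILES: C6H6N4O3.
DoU = (2C + 2 + N − H − X)/2 = (2·6 + 2 + 4 − 6 − 0)/2 = 12/2 = 6.
(Structurally: 1 ring(s) + 5 π bond(s) = 6.)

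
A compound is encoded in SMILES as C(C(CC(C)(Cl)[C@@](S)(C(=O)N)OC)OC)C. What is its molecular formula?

C10H20ClNO3S

Heavy atoms from the SMILES: 10 C, 1 Cl, 1 N, 3 O, 1 S.
Implicit hydrogens by atom environment:
  4 × C: 3 H each → 12
  3 × C: no H
  3 × O: no H
  2 × C: 2 H each → 4
  1 × C: 1 H
  1 × Cl: no H
  1 × N: 2 H
  1 × S: 1 H
  Total hydrogens = 20.
Molecular formula: C10H20ClNO3S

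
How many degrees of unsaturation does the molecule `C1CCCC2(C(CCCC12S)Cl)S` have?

Molecular formula from the SMILES: C10H17ClS2.
DoU = (2C + 2 + N − H − X)/2 = (2·10 + 2 + 0 − 17 − 1)/2 = 4/2 = 2.
(Structurally: 2 ring(s) + 0 π bond(s) = 2.)

2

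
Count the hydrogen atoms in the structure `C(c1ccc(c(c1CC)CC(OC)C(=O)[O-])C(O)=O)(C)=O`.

17

Hydrogens are implicit in SMILES; fill each atom to its normal valence:
  4 × C (aromatic): no H
  4 × O: no H
  3 × C: 3 H each → 9
  3 × C: no H
  2 × C: 2 H each → 4
  2 × C (aromatic): 1 H each → 2
  1 × C: 1 H
  1 × O: 1 H
  1 × O (charge -1): no H
  Total hydrogens = 17.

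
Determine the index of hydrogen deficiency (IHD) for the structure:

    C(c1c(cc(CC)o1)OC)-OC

Molecular formula from the SMILES: C9H14O3.
DoU = (2C + 2 + N − H − X)/2 = (2·9 + 2 + 0 − 14 − 0)/2 = 6/2 = 3.
(Structurally: 1 ring(s) + 2 π bond(s) = 3.)

3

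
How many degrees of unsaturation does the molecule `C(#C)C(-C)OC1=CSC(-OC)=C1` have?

Molecular formula from the SMILES: C9H10O2S.
DoU = (2C + 2 + N − H − X)/2 = (2·9 + 2 + 0 − 10 − 0)/2 = 10/2 = 5.
(Structurally: 1 ring(s) + 4 π bond(s) = 5.)

5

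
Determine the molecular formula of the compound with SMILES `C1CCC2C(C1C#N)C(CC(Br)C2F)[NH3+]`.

Heavy atoms from the SMILES: 1 Br, 11 C, 1 F, 2 N.
Implicit hydrogens by atom environment:
  6 × C: 1 H each → 6
  4 × C: 2 H each → 8
  1 × Br: no H
  1 × C: no H
  1 × F: no H
  1 × N (charge +1): 3 H
  1 × N: no H
  Total hydrogens = 17.
Net charge +1.
Molecular formula: C11H17BrFN2+

C11H17BrFN2+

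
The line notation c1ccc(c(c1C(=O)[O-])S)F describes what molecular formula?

C7H4FO2S-

Heavy atoms from the SMILES: 7 C, 1 F, 2 O, 1 S.
Implicit hydrogens by atom environment:
  3 × C (aromatic): 1 H each → 3
  3 × C (aromatic): no H
  1 × C: no H
  1 × F: no H
  1 × O: no H
  1 × O (charge -1): no H
  1 × S: 1 H
  Total hydrogens = 4.
Net charge -1.
Molecular formula: C7H4FO2S-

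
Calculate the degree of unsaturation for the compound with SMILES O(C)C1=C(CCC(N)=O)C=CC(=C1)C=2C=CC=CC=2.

9

Molecular formula from the SMILES: C16H17NO2.
DoU = (2C + 2 + N − H − X)/2 = (2·16 + 2 + 1 − 17 − 0)/2 = 18/2 = 9.
(Structurally: 2 ring(s) + 7 π bond(s) = 9.)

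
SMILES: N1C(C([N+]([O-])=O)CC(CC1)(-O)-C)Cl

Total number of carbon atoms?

The symbol for carbon appears 7 times in the SMILES. (Cl is a single chlorine, not C + l.)

7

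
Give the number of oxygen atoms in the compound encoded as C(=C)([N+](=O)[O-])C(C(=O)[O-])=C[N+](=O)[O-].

6

The symbol for oxygen appears 6 times in the SMILES.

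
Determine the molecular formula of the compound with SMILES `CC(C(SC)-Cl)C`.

C5H11ClS

Heavy atoms from the SMILES: 5 C, 1 Cl, 1 S.
Implicit hydrogens by atom environment:
  3 × C: 3 H each → 9
  2 × C: 1 H each → 2
  1 × Cl: no H
  1 × S: no H
  Total hydrogens = 11.
Molecular formula: C5H11ClS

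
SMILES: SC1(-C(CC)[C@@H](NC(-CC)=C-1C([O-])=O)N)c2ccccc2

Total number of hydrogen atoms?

Hydrogens are implicit in SMILES; fill each atom to its normal valence:
  5 × C (aromatic): 1 H each → 5
  4 × C: no H
  2 × C: 3 H each → 6
  2 × C: 2 H each → 4
  2 × C: 1 H each → 2
  1 × C (aromatic): no H
  1 × N: 2 H
  1 × N: 1 H
  1 × O: no H
  1 × O (charge -1): no H
  1 × S: 1 H
  Total hydrogens = 21.

21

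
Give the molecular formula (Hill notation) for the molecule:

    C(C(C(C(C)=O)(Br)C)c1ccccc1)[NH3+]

C12H17BrNO+

Heavy atoms from the SMILES: 1 Br, 12 C, 1 N, 1 O.
Implicit hydrogens by atom environment:
  5 × C (aromatic): 1 H each → 5
  2 × C: 3 H each → 6
  2 × C: no H
  1 × Br: no H
  1 × C: 2 H
  1 × C: 1 H
  1 × C (aromatic): no H
  1 × N (charge +1): 3 H
  1 × O: no H
  Total hydrogens = 17.
Net charge +1.
Molecular formula: C12H17BrNO+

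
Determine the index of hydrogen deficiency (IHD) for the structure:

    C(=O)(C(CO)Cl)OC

1

Molecular formula from the SMILES: C4H7ClO3.
DoU = (2C + 2 + N − H − X)/2 = (2·4 + 2 + 0 − 7 − 1)/2 = 2/2 = 1.
(Structurally: 0 ring(s) + 1 π bond(s) = 1.)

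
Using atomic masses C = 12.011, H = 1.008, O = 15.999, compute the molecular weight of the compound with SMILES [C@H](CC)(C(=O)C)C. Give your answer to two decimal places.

100.16

Molecular formula: C6H12O.
M = 6×12.011 + 12×1.008 + 1×15.999 = 100.16 g/mol.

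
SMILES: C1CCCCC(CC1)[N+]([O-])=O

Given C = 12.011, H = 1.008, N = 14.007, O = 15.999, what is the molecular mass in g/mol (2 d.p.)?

Molecular formula: C8H15NO2.
M = 8×12.011 + 15×1.008 + 1×14.007 + 2×15.999 = 157.21 g/mol.

157.21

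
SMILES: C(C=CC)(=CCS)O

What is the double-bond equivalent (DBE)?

2

Molecular formula from the SMILES: C6H10OS.
DoU = (2C + 2 + N − H − X)/2 = (2·6 + 2 + 0 − 10 − 0)/2 = 4/2 = 2.
(Structurally: 0 ring(s) + 2 π bond(s) = 2.)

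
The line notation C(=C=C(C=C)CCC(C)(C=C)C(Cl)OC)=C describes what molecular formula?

C14H19ClO

Heavy atoms from the SMILES: 14 C, 1 Cl, 1 O.
Implicit hydrogens by atom environment:
  5 × C: 2 H each → 10
  4 × C: no H
  3 × C: 1 H each → 3
  2 × C: 3 H each → 6
  1 × Cl: no H
  1 × O: no H
  Total hydrogens = 19.
Molecular formula: C14H19ClO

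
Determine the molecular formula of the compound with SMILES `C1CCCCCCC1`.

C8H16

Heavy atoms from the SMILES: 8 C.
Implicit hydrogens by atom environment:
  8 × C: 2 H each → 16
  Total hydrogens = 16.
Molecular formula: C8H16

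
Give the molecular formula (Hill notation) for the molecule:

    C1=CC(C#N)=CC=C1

Heavy atoms from the SMILES: 7 C, 1 N.
Implicit hydrogens by atom environment:
  5 × C (aromatic): 1 H each → 5
  1 × C (aromatic): no H
  1 × C: no H
  1 × N: no H
  Total hydrogens = 5.
Molecular formula: C7H5N

C7H5N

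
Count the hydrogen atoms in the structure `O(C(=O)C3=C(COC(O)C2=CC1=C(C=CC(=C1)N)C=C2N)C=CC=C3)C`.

20

Hydrogens are implicit in SMILES; fill each atom to its normal valence:
  9 × C (aromatic): 1 H each → 9
  7 × C (aromatic): no H
  3 × O: no H
  2 × N: 2 H each → 4
  1 × C: 3 H
  1 × C: 2 H
  1 × C: 1 H
  1 × C: no H
  1 × O: 1 H
  Total hydrogens = 20.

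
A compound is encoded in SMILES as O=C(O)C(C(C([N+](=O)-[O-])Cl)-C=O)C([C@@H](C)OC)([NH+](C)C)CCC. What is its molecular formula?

C14H26ClN2O6+

Heavy atoms from the SMILES: 14 C, 1 Cl, 2 N, 6 O.
Implicit hydrogens by atom environment:
  5 × C: 3 H each → 15
  5 × C: 1 H each → 5
  4 × O: no H
  2 × C: 2 H each → 4
  2 × C: no H
  1 × Cl: no H
  1 × N (charge +1): 1 H
  1 × N (charge +1): no H
  1 × O: 1 H
  1 × O (charge -1): no H
  Total hydrogens = 26.
Net charge +1.
Molecular formula: C14H26ClN2O6+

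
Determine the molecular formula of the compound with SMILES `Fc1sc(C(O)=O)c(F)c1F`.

C5HF3O2S

Heavy atoms from the SMILES: 5 C, 3 F, 2 O, 1 S.
Implicit hydrogens by atom environment:
  4 × C (aromatic): no H
  3 × F: no H
  1 × C: no H
  1 × O: 1 H
  1 × O: no H
  1 × S (aromatic): no H
  Total hydrogens = 1.
Molecular formula: C5HF3O2S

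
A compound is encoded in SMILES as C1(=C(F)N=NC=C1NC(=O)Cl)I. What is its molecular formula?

C5H2ClFIN3O

Heavy atoms from the SMILES: 5 C, 1 Cl, 1 F, 1 I, 3 N, 1 O.
Implicit hydrogens by atom environment:
  3 × C (aromatic): no H
  2 × N (aromatic): no H
  1 × C (aromatic): 1 H
  1 × C: no H
  1 × Cl: no H
  1 × F: no H
  1 × I: no H
  1 × N: 1 H
  1 × O: no H
  Total hydrogens = 2.
Molecular formula: C5H2ClFIN3O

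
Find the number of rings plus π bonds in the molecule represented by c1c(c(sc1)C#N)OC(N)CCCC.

5

Molecular formula from the SMILES: C10H14N2OS.
DoU = (2C + 2 + N − H − X)/2 = (2·10 + 2 + 2 − 14 − 0)/2 = 10/2 = 5.
(Structurally: 1 ring(s) + 4 π bond(s) = 5.)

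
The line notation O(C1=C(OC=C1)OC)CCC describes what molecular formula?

C8H12O3

Heavy atoms from the SMILES: 8 C, 3 O.
Implicit hydrogens by atom environment:
  2 × C: 3 H each → 6
  2 × C: 2 H each → 4
  2 × C (aromatic): 1 H each → 2
  2 × C (aromatic): no H
  2 × O: no H
  1 × O (aromatic): no H
  Total hydrogens = 12.
Molecular formula: C8H12O3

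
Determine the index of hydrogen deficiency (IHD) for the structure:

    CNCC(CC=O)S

Molecular formula from the SMILES: C5H11NOS.
DoU = (2C + 2 + N − H − X)/2 = (2·5 + 2 + 1 − 11 − 0)/2 = 2/2 = 1.
(Structurally: 0 ring(s) + 1 π bond(s) = 1.)

1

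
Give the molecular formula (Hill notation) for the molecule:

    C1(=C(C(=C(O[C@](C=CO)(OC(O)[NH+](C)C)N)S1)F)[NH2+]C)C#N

Heavy atoms from the SMILES: 12 C, 1 F, 4 N, 4 O, 1 S.
Implicit hydrogens by atom environment:
  4 × C (aromatic): no H
  3 × C: 3 H each → 9
  3 × C: 1 H each → 3
  2 × C: no H
  2 × O: 1 H each → 2
  2 × O: no H
  1 × F: no H
  1 × N (charge +1): 2 H
  1 × N: 2 H
  1 × N (charge +1): 1 H
  1 × N: no H
  1 × S (aromatic): no H
  Total hydrogens = 19.
Net charge +2.
Molecular formula: [C12H19FN4O4S]2+

[C12H19FN4O4S]2+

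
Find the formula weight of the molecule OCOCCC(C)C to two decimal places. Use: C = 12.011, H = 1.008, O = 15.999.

Molecular formula: C6H14O2.
M = 6×12.011 + 14×1.008 + 2×15.999 = 118.18 g/mol.

118.18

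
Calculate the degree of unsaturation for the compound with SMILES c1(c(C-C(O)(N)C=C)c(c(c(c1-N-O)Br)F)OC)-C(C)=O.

6

Molecular formula from the SMILES: C13H16BrFN2O4.
DoU = (2C + 2 + N − H − X)/2 = (2·13 + 2 + 2 − 16 − 2)/2 = 12/2 = 6.
(Structurally: 1 ring(s) + 5 π bond(s) = 6.)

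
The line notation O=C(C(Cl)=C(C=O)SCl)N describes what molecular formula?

Heavy atoms from the SMILES: 4 C, 2 Cl, 1 N, 2 O, 1 S.
Implicit hydrogens by atom environment:
  3 × C: no H
  2 × Cl: no H
  2 × O: no H
  1 × C: 1 H
  1 × N: 2 H
  1 × S: no H
  Total hydrogens = 3.
Molecular formula: C4H3Cl2NO2S

C4H3Cl2NO2S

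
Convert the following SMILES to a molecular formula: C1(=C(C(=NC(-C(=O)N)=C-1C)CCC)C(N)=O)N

C11H16N4O2

Heavy atoms from the SMILES: 11 C, 4 N, 2 O.
Implicit hydrogens by atom environment:
  5 × C (aromatic): no H
  3 × N: 2 H each → 6
  2 × C: 3 H each → 6
  2 × C: 2 H each → 4
  2 × C: no H
  2 × O: no H
  1 × N (aromatic): no H
  Total hydrogens = 16.
Molecular formula: C11H16N4O2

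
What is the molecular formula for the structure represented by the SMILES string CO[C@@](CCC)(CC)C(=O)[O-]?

C8H15O3-

Heavy atoms from the SMILES: 8 C, 3 O.
Implicit hydrogens by atom environment:
  3 × C: 3 H each → 9
  3 × C: 2 H each → 6
  2 × C: no H
  2 × O: no H
  1 × O (charge -1): no H
  Total hydrogens = 15.
Net charge -1.
Molecular formula: C8H15O3-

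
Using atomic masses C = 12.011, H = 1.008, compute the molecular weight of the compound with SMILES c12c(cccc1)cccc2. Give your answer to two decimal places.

Molecular formula: C10H8.
M = 10×12.011 + 8×1.008 = 128.17 g/mol.

128.17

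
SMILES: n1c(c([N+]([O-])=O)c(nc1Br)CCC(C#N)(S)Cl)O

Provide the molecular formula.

Heavy atoms from the SMILES: 1 Br, 8 C, 1 Cl, 4 N, 3 O, 1 S.
Implicit hydrogens by atom environment:
  4 × C (aromatic): no H
  2 × C: 2 H each → 4
  2 × C: no H
  2 × N (aromatic): no H
  1 × Br: no H
  1 × Cl: no H
  1 × N (charge +1): no H
  1 × N: no H
  1 × O: 1 H
  1 × O: no H
  1 × O (charge -1): no H
  1 × S: 1 H
  Total hydrogens = 6.
Molecular formula: C8H6BrClN4O3S

C8H6BrClN4O3S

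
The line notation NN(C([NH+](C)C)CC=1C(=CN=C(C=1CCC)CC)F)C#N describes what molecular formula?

C15H25FN5+

Heavy atoms from the SMILES: 15 C, 1 F, 5 N.
Implicit hydrogens by atom environment:
  4 × C: 3 H each → 12
  4 × C: 2 H each → 8
  4 × C (aromatic): no H
  2 × N: no H
  1 × C (aromatic): 1 H
  1 × C: 1 H
  1 × C: no H
  1 × F: no H
  1 × N: 2 H
  1 × N (charge +1): 1 H
  1 × N (aromatic): no H
  Total hydrogens = 25.
Net charge +1.
Molecular formula: C15H25FN5+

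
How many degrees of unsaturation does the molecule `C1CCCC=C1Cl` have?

2

Molecular formula from the SMILES: C6H9Cl.
DoU = (2C + 2 + N − H − X)/2 = (2·6 + 2 + 0 − 9 − 1)/2 = 4/2 = 2.
(Structurally: 1 ring(s) + 1 π bond(s) = 2.)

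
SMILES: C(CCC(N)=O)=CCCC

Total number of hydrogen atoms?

15

Hydrogens are implicit in SMILES; fill each atom to its normal valence:
  4 × C: 2 H each → 8
  2 × C: 1 H each → 2
  1 × C: 3 H
  1 × C: no H
  1 × N: 2 H
  1 × O: no H
  Total hydrogens = 15.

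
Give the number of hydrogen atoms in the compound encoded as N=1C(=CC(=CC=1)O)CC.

Hydrogens are implicit in SMILES; fill each atom to its normal valence:
  3 × C (aromatic): 1 H each → 3
  2 × C (aromatic): no H
  1 × C: 3 H
  1 × C: 2 H
  1 × N (aromatic): no H
  1 × O: 1 H
  Total hydrogens = 9.

9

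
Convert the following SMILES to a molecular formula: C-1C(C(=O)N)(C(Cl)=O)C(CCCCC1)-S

C10H16ClNO2S

Heavy atoms from the SMILES: 10 C, 1 Cl, 1 N, 2 O, 1 S.
Implicit hydrogens by atom environment:
  6 × C: 2 H each → 12
  3 × C: no H
  2 × O: no H
  1 × C: 1 H
  1 × Cl: no H
  1 × N: 2 H
  1 × S: 1 H
  Total hydrogens = 16.
Molecular formula: C10H16ClNO2S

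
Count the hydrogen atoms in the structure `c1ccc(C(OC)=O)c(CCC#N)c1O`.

11

Hydrogens are implicit in SMILES; fill each atom to its normal valence:
  3 × C (aromatic): 1 H each → 3
  3 × C (aromatic): no H
  2 × C: 2 H each → 4
  2 × C: no H
  2 × O: no H
  1 × C: 3 H
  1 × N: no H
  1 × O: 1 H
  Total hydrogens = 11.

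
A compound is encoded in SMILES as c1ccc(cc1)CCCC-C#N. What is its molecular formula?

C11H13N

Heavy atoms from the SMILES: 11 C, 1 N.
Implicit hydrogens by atom environment:
  5 × C (aromatic): 1 H each → 5
  4 × C: 2 H each → 8
  1 × C (aromatic): no H
  1 × C: no H
  1 × N: no H
  Total hydrogens = 13.
Molecular formula: C11H13N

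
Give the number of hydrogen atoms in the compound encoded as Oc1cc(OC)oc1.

Hydrogens are implicit in SMILES; fill each atom to its normal valence:
  2 × C (aromatic): 1 H each → 2
  2 × C (aromatic): no H
  1 × C: 3 H
  1 × O: 1 H
  1 × O (aromatic): no H
  1 × O: no H
  Total hydrogens = 6.

6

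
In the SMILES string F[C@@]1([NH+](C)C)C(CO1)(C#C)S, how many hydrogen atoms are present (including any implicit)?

Hydrogens are implicit in SMILES; fill each atom to its normal valence:
  3 × C: no H
  2 × C: 3 H each → 6
  1 × C: 2 H
  1 × C: 1 H
  1 × F: no H
  1 × N (charge +1): 1 H
  1 × O: no H
  1 × S: 1 H
  Total hydrogens = 11.

11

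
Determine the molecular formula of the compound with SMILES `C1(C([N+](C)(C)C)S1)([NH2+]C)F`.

[C6H15FN2S]2+

Heavy atoms from the SMILES: 6 C, 1 F, 2 N, 1 S.
Implicit hydrogens by atom environment:
  4 × C: 3 H each → 12
  1 × C: 1 H
  1 × C: no H
  1 × F: no H
  1 × N (charge +1): 2 H
  1 × N (charge +1): no H
  1 × S: no H
  Total hydrogens = 15.
Net charge +2.
Molecular formula: [C6H15FN2S]2+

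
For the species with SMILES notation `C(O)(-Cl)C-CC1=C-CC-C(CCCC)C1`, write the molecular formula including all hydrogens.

Heavy atoms from the SMILES: 13 C, 1 Cl, 1 O.
Implicit hydrogens by atom environment:
  8 × C: 2 H each → 16
  3 × C: 1 H each → 3
  1 × C: 3 H
  1 × C: no H
  1 × Cl: no H
  1 × O: 1 H
  Total hydrogens = 23.
Molecular formula: C13H23ClO

C13H23ClO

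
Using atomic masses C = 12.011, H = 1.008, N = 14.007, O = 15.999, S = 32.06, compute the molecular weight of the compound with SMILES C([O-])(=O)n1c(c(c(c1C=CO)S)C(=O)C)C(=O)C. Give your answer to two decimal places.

Molecular formula: C11H10NO5S-.
M = 11×12.011 + 10×1.008 + 1×14.007 + 5×15.999 + 1×32.06 = 268.26 g/mol.

268.26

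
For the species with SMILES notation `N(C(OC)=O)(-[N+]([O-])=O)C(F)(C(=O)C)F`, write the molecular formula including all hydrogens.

Heavy atoms from the SMILES: 5 C, 2 F, 2 N, 5 O.
Implicit hydrogens by atom environment:
  4 × O: no H
  3 × C: no H
  2 × C: 3 H each → 6
  2 × F: no H
  1 × N: no H
  1 × N (charge +1): no H
  1 × O (charge -1): no H
  Total hydrogens = 6.
Molecular formula: C5H6F2N2O5

C5H6F2N2O5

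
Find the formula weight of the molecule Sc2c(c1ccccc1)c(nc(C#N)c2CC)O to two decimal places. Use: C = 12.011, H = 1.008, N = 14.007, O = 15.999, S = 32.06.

256.32

Molecular formula: C14H12N2OS.
M = 14×12.011 + 12×1.008 + 2×14.007 + 1×15.999 + 1×32.06 = 256.32 g/mol.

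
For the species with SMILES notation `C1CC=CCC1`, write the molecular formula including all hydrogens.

Heavy atoms from the SMILES: 6 C.
Implicit hydrogens by atom environment:
  4 × C: 2 H each → 8
  2 × C: 1 H each → 2
  Total hydrogens = 10.
Molecular formula: C6H10

C6H10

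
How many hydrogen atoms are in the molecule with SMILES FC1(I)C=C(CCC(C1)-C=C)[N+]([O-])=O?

Hydrogens are implicit in SMILES; fill each atom to its normal valence:
  4 × C: 2 H each → 8
  3 × C: 1 H each → 3
  2 × C: no H
  1 × F: no H
  1 × I: no H
  1 × N (charge +1): no H
  1 × O: no H
  1 × O (charge -1): no H
  Total hydrogens = 11.

11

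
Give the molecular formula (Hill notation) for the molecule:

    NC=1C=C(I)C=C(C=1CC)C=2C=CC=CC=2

Heavy atoms from the SMILES: 14 C, 1 I, 1 N.
Implicit hydrogens by atom environment:
  7 × C (aromatic): 1 H each → 7
  5 × C (aromatic): no H
  1 × C: 3 H
  1 × C: 2 H
  1 × I: no H
  1 × N: 2 H
  Total hydrogens = 14.
Molecular formula: C14H14IN

C14H14IN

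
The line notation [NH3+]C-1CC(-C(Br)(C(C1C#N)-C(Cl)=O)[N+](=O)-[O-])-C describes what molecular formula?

Heavy atoms from the SMILES: 1 Br, 9 C, 1 Cl, 3 N, 3 O.
Implicit hydrogens by atom environment:
  4 × C: 1 H each → 4
  3 × C: no H
  2 × O: no H
  1 × Br: no H
  1 × C: 3 H
  1 × C: 2 H
  1 × Cl: no H
  1 × N (charge +1): 3 H
  1 × N (charge +1): no H
  1 × N: no H
  1 × O (charge -1): no H
  Total hydrogens = 12.
Net charge +1.
Molecular formula: C9H12BrClN3O3+

C9H12BrClN3O3+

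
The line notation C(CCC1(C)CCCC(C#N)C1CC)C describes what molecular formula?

Heavy atoms from the SMILES: 14 C, 1 N.
Implicit hydrogens by atom environment:
  7 × C: 2 H each → 14
  3 × C: 3 H each → 9
  2 × C: 1 H each → 2
  2 × C: no H
  1 × N: no H
  Total hydrogens = 25.
Molecular formula: C14H25N

C14H25N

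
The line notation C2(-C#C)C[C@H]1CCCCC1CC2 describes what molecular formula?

Heavy atoms from the SMILES: 12 C.
Implicit hydrogens by atom environment:
  7 × C: 2 H each → 14
  4 × C: 1 H each → 4
  1 × C: no H
  Total hydrogens = 18.
Molecular formula: C12H18

C12H18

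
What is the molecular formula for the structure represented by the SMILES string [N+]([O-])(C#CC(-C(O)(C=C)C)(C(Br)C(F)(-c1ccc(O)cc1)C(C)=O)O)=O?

Heavy atoms from the SMILES: 1 Br, 17 C, 1 F, 1 N, 6 O.
Implicit hydrogens by atom environment:
  6 × C: no H
  4 × C (aromatic): 1 H each → 4
  3 × O: 1 H each → 3
  2 × C: 3 H each → 6
  2 × C: 1 H each → 2
  2 × C (aromatic): no H
  2 × O: no H
  1 × Br: no H
  1 × C: 2 H
  1 × F: no H
  1 × N (charge +1): no H
  1 × O (charge -1): no H
  Total hydrogens = 17.
Molecular formula: C17H17BrFNO6

C17H17BrFNO6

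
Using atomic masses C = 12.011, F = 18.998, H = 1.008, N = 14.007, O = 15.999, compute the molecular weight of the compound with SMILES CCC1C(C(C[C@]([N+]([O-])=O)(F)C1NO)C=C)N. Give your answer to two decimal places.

Molecular formula: C10H18FN3O3.
M = 10×12.011 + 1×18.998 + 18×1.008 + 3×14.007 + 3×15.999 = 247.27 g/mol.

247.27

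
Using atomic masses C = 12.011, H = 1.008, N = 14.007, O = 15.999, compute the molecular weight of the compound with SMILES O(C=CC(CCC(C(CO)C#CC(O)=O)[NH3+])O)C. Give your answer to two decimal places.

Molecular formula: C12H20NO5+.
M = 12×12.011 + 20×1.008 + 1×14.007 + 5×15.999 = 258.29 g/mol.

258.29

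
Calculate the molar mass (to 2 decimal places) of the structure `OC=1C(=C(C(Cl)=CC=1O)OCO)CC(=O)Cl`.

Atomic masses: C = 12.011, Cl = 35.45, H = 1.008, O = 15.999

Molecular formula: C9H8Cl2O5.
M = 9×12.011 + 2×35.45 + 8×1.008 + 5×15.999 = 267.06 g/mol.

267.06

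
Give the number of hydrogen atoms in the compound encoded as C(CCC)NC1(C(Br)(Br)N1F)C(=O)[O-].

Hydrogens are implicit in SMILES; fill each atom to its normal valence:
  3 × C: 2 H each → 6
  3 × C: no H
  2 × Br: no H
  1 × C: 3 H
  1 × F: no H
  1 × N: 1 H
  1 × N: no H
  1 × O: no H
  1 × O (charge -1): no H
  Total hydrogens = 10.

10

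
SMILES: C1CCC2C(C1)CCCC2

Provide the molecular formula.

C10H18

Heavy atoms from the SMILES: 10 C.
Implicit hydrogens by atom environment:
  8 × C: 2 H each → 16
  2 × C: 1 H each → 2
  Total hydrogens = 18.
Molecular formula: C10H18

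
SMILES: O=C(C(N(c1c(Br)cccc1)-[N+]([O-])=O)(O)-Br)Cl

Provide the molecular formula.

Heavy atoms from the SMILES: 2 Br, 8 C, 1 Cl, 2 N, 4 O.
Implicit hydrogens by atom environment:
  4 × C (aromatic): 1 H each → 4
  2 × Br: no H
  2 × C: no H
  2 × C (aromatic): no H
  2 × O: no H
  1 × Cl: no H
  1 × N: no H
  1 × N (charge +1): no H
  1 × O: 1 H
  1 × O (charge -1): no H
  Total hydrogens = 5.
Molecular formula: C8H5Br2ClN2O4

C8H5Br2ClN2O4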